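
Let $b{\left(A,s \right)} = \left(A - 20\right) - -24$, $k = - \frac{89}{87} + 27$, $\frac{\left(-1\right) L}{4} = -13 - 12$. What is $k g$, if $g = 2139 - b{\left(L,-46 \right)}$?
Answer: $\frac{4599100}{87} \approx 52863.0$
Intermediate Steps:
$L = 100$ ($L = - 4 \left(-13 - 12\right) = \left(-4\right) \left(-25\right) = 100$)
$k = \frac{2260}{87}$ ($k = \left(-89\right) \frac{1}{87} + 27 = - \frac{89}{87} + 27 = \frac{2260}{87} \approx 25.977$)
$b{\left(A,s \right)} = 4 + A$ ($b{\left(A,s \right)} = \left(-20 + A\right) + 24 = 4 + A$)
$g = 2035$ ($g = 2139 - \left(4 + 100\right) = 2139 - 104 = 2035$)
$k g = \frac{2260}{87} \cdot 2035 = \frac{4599100}{87}$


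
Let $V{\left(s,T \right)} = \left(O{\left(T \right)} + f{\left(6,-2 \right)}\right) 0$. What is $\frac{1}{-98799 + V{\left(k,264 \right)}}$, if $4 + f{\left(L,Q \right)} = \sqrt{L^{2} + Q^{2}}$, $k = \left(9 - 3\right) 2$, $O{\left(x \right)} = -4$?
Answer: $- \frac{1}{98799} \approx -1.0122 \cdot 10^{-5}$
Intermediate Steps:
$k = 12$ ($k = 6 \cdot 2 = 12$)
$f{\left(L,Q \right)} = -4 + \sqrt{L^{2} + Q^{2}}$
$V{\left(s,T \right)} = 0$ ($V{\left(s,T \right)} = \left(-4 - \left(4 - \sqrt{6^{2} + \left(-2\right)^{2}}\right)\right) 0 = \left(-4 - \left(4 - \sqrt{36 + 4}\right)\right) 0 = \left(-4 - \left(4 - \sqrt{40}\right)\right) 0 = \left(-4 - \left(4 - 2 \sqrt{10}\right)\right) 0 = \left(-8 + 2 \sqrt{10}\right) 0 = 0$)
$\frac{1}{-98799 + V{\left(k,264 \right)}} = \frac{1}{-98799 + 0} = \frac{1}{-98799} = - \frac{1}{98799}$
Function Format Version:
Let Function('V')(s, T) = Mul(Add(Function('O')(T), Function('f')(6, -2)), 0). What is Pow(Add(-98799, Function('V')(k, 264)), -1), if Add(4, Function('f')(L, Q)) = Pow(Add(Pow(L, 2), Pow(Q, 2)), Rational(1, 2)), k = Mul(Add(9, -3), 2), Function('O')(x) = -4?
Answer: Rational(-1, 98799) ≈ -1.0122e-5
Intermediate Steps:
k = 12 (k = Mul(6, 2) = 12)
Function('f')(L, Q) = Add(-4, Pow(Add(Pow(L, 2), Pow(Q, 2)), Rational(1, 2)))
Function('V')(s, T) = 0 (Function('V')(s, T) = Mul(Add(-4, Add(-4, Pow(Add(Pow(6, 2), Pow(-2, 2)), Rational(1, 2)))), 0) = Mul(Add(-4, Add(-4, Pow(Add(36, 4), Rational(1, 2)))), 0) = Mul(Add(-4, Add(-4, Pow(40, Rational(1, 2)))), 0) = Mul(Add(-4, Add(-4, Mul(2, Pow(10, Rational(1, 2))))), 0) = Mul(Add(-8, Mul(2, Pow(10, Rational(1, 2)))), 0) = 0)
Pow(Add(-98799, Function('V')(k, 264)), -1) = Pow(Add(-98799, 0), -1) = Pow(-98799, -1) = Rational(-1, 98799)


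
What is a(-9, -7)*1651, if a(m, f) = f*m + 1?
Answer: 105664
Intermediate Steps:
a(m, f) = 1 + f*m
a(-9, -7)*1651 = (1 - 7*(-9))*1651 = (1 + 63)*1651 = 64*1651 = 105664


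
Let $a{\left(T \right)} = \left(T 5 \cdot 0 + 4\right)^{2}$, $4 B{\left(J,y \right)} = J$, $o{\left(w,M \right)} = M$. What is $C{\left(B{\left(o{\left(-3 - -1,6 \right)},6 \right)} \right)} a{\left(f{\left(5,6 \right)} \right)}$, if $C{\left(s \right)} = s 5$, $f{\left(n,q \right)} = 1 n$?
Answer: $120$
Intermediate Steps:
$f{\left(n,q \right)} = n$
$B{\left(J,y \right)} = \frac{J}{4}$
$a{\left(T \right)} = 16$ ($a{\left(T \right)} = \left(5 T 0 + 4\right)^{2} = \left(0 + 4\right)^{2} = 4^{2} = 16$)
$C{\left(s \right)} = 5 s$
$C{\left(B{\left(o{\left(-3 - -1,6 \right)},6 \right)} \right)} a{\left(f{\left(5,6 \right)} \right)} = 5 \cdot \frac{1}{4} \cdot 6 \cdot 16 = 5 \cdot \frac{3}{2} \cdot 16 = \frac{15}{2} \cdot 16 = 120$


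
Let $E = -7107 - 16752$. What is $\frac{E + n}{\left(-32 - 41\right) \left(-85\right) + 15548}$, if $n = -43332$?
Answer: $- \frac{22397}{7251} \approx -3.0888$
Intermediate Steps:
$E = -23859$ ($E = -7107 - 16752 = -23859$)
$\frac{E + n}{\left(-32 - 41\right) \left(-85\right) + 15548} = \frac{-23859 - 43332}{\left(-32 - 41\right) \left(-85\right) + 15548} = - \frac{67191}{\left(-73\right) \left(-85\right) + 15548} = - \frac{67191}{6205 + 15548} = - \frac{67191}{21753} = \left(-67191\right) \frac{1}{21753} = - \frac{22397}{7251}$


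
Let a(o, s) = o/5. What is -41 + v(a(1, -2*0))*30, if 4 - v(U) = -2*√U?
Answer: 79 + 12*√5 ≈ 105.83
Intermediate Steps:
a(o, s) = o/5 (a(o, s) = o*(⅕) = o/5)
v(U) = 4 + 2*√U (v(U) = 4 - (-2)*√U = 4 + 2*√U)
-41 + v(a(1, -2*0))*30 = -41 + (4 + 2*√((⅕)*1))*30 = -41 + (4 + 2*√(⅕))*30 = -41 + (4 + 2*(√5/5))*30 = -41 + (4 + 2*√5/5)*30 = -41 + (120 + 12*√5) = 79 + 12*√5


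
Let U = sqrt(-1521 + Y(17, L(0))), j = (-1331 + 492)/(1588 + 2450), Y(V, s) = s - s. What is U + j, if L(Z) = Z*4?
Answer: -839/4038 + 39*I ≈ -0.20778 + 39.0*I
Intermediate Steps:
L(Z) = 4*Z
Y(V, s) = 0
j = -839/4038 ≈ -0.20778
U = 39*I (U = sqrt(-1521 + 0) = sqrt(-1521) = 39*I ≈ 39.0*I)
U + j = 39*I - 839/4038 = -839/4038 + 39*I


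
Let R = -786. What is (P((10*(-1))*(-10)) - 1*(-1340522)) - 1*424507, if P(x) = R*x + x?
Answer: 837515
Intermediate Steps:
P(x) = -785*x (P(x) = -786*x + x = -785*x)
(P((10*(-1))*(-10)) - 1*(-1340522)) - 1*424507 = (-785*10*(-1)*(-10) - 1*(-1340522)) - 1*424507 = (-(-7850)*(-10) + 1340522) - 424507 = (-785*100 + 1340522) - 424507 = (-78500 + 1340522) - 424507 = 1262022 - 424507 = 837515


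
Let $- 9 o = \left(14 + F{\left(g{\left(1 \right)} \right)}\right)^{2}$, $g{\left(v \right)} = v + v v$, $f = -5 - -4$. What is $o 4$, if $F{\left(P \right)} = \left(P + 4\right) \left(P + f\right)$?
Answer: $- \frac{1600}{9} \approx -177.78$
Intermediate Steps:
$f = -1$ ($f = -5 + 4 = -1$)
$g{\left(v \right)} = v + v^{2}$
$F{\left(P \right)} = \left(-1 + P\right) \left(4 + P\right)$ ($F{\left(P \right)} = \left(P + 4\right) \left(P - 1\right) = \left(4 + P\right) \left(-1 + P\right) = \left(-1 + P\right) \left(4 + P\right)$)
$o = - \frac{400}{9}$ ($o = - \frac{\left(14 + \left(-4 + \left(1 \left(1 + 1\right)\right)^{2} + 3 \cdot 1 \left(1 + 1\right)\right)\right)^{2}}{9} = - \frac{\left(14 + \left(-4 + \left(1 \cdot 2\right)^{2} + 3 \cdot 1 \cdot 2\right)\right)^{2}}{9} = - \frac{\left(14 + \left(-4 + 2^{2} + 3 \cdot 2\right)\right)^{2}}{9} = - \frac{\left(14 + \left(-4 + 4 + 6\right)\right)^{2}}{9} = - \frac{\left(14 + 6\right)^{2}}{9} = - \frac{20^{2}}{9} = \left(- \frac{1}{9}\right) 400 = - \frac{400}{9} \approx -44.444$)
$o 4 = \left(- \frac{400}{9}\right) 4 = - \frac{1600}{9}$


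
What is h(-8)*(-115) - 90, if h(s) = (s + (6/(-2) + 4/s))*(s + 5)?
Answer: -8115/2 ≈ -4057.5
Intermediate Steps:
h(s) = (5 + s)*(-3 + s + 4/s) (h(s) = (s + (6*(-½) + 4/s))*(5 + s) = (s + (-3 + 4/s))*(5 + s) = (-3 + s + 4/s)*(5 + s) = (5 + s)*(-3 + s + 4/s))
h(-8)*(-115) - 90 = (-11 + (-8)² + 2*(-8) + 20/(-8))*(-115) - 90 = (-11 + 64 - 16 + 20*(-⅛))*(-115) - 90 = (-11 + 64 - 16 - 5/2)*(-115) - 90 = (69/2)*(-115) - 90 = -7935/2 - 90 = -8115/2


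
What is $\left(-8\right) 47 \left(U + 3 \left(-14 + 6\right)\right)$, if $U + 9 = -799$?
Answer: $312832$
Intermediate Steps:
$U = -808$ ($U = -9 - 799 = -808$)
$\left(-8\right) 47 \left(U + 3 \left(-14 + 6\right)\right) = \left(-8\right) 47 \left(-808 + 3 \left(-14 + 6\right)\right) = - 376 \left(-808 + 3 \left(-8\right)\right) = - 376 \left(-808 - 24\right) = \left(-376\right) \left(-832\right) = 312832$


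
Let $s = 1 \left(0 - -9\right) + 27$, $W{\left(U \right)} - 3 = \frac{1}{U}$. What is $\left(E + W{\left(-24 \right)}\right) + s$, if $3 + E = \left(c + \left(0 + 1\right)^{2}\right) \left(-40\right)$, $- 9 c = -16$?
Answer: $- \frac{5411}{72} \approx -75.153$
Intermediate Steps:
$W{\left(U \right)} = 3 + \frac{1}{U}$
$c = \frac{16}{9}$ ($c = \left(- \frac{1}{9}\right) \left(-16\right) = \frac{16}{9} \approx 1.7778$)
$E = - \frac{1027}{9}$ ($E = -3 + \left(\frac{16}{9} + \left(0 + 1\right)^{2}\right) \left(-40\right) = -3 + \left(\frac{16}{9} + 1^{2}\right) \left(-40\right) = -3 + \left(\frac{16}{9} + 1\right) \left(-40\right) = -3 + \frac{25}{9} \left(-40\right) = -3 - \frac{1000}{9} = - \frac{1027}{9} \approx -114.11$)
$s = 36$ ($s = 1 \left(0 + 9\right) + 27 = 1 \cdot 9 + 27 = 9 + 27 = 36$)
$\left(E + W{\left(-24 \right)}\right) + s = \left(- \frac{1027}{9} + \left(3 + \frac{1}{-24}\right)\right) + 36 = \left(- \frac{1027}{9} + \left(3 - \frac{1}{24}\right)\right) + 36 = \left(- \frac{1027}{9} + \frac{71}{24}\right) + 36 = - \frac{8003}{72} + 36 = - \frac{5411}{72}$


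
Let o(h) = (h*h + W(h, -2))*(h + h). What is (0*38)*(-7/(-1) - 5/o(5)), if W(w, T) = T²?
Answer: 0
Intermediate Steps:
o(h) = 2*h*(4 + h²) (o(h) = (h*h + (-2)²)*(h + h) = (h² + 4)*(2*h) = (4 + h²)*(2*h) = 2*h*(4 + h²))
(0*38)*(-7/(-1) - 5/o(5)) = (0*38)*(-7/(-1) - 5*1/(10*(4 + 5²))) = 0*(-7*(-1) - 5*1/(10*(4 + 25))) = 0*(7 - 5/(2*5*29)) = 0*(7 - 5/290) = 0*(7 - 5*1/290) = 0*(7 - 1/58) = 0*(405/58) = 0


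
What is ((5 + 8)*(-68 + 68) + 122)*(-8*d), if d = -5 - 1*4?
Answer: 8784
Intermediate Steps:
d = -9 (d = -5 - 4 = -9)
((5 + 8)*(-68 + 68) + 122)*(-8*d) = ((5 + 8)*(-68 + 68) + 122)*(-8*(-9)) = (13*0 + 122)*72 = (0 + 122)*72 = 122*72 = 8784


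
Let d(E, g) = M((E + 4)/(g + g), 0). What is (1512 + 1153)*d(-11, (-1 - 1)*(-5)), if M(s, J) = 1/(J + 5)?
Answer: 533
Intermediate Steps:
M(s, J) = 1/(5 + J)
d(E, g) = ⅕ (d(E, g) = 1/(5 + 0) = 1/5 = ⅕)
(1512 + 1153)*d(-11, (-1 - 1)*(-5)) = (1512 + 1153)*(⅕) = 2665*(⅕) = 533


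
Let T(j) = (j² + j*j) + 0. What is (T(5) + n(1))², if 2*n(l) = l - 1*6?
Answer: 9025/4 ≈ 2256.3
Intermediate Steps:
n(l) = -3 + l/2 (n(l) = (l - 1*6)/2 = (l - 6)/2 = (-6 + l)/2 = -3 + l/2)
T(j) = 2*j² (T(j) = (j² + j²) + 0 = 2*j² + 0 = 2*j²)
(T(5) + n(1))² = (2*5² + (-3 + (½)*1))² = (2*25 + (-3 + ½))² = (50 - 5/2)² = (95/2)² = 9025/4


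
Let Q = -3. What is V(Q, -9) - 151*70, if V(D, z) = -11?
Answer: -10581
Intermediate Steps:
V(Q, -9) - 151*70 = -11 - 151*70 = -11 - 10570 = -10581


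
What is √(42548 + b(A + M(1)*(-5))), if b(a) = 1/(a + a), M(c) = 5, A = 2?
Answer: 7*√1837378/46 ≈ 206.27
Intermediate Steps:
b(a) = 1/(2*a)
√(42548 + b(A + M(1)*(-5))) = √(42548 + 1/(2*(2 + 5*(-5)))) = √(42548 + 1/(2*(2 - 25))) = √(42548 + (½)/(-23)) = √(42548 + (½)*(-1/23)) = √(42548 - 1/46) = √(1957207/46) = 7*√1837378/46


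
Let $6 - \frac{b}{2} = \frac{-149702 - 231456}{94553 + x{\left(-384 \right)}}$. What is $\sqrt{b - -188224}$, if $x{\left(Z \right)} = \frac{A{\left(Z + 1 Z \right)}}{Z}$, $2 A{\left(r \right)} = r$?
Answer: $\frac{\sqrt{46749675126090}}{15759} \approx 433.87$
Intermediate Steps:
$A{\left(r \right)} = \frac{r}{2}$
$x{\left(Z \right)} = 1$ ($x{\left(Z \right)} = \frac{\frac{1}{2} \left(Z + 1 Z\right)}{Z} = \frac{\frac{1}{2} \left(Z + Z\right)}{Z} = \frac{\frac{1}{2} \cdot 2 Z}{Z} = \frac{Z}{Z} = 1$)
$b = \frac{948482}{47277}$ ($b = 12 - 2 \frac{-149702 - 231456}{94553 + 1} = 12 - 2 \left(- \frac{381158}{94554}\right) = 12 - 2 \left(\left(-381158\right) \frac{1}{94554}\right) = 12 - - \frac{381158}{47277} = 12 + \frac{381158}{47277} = \frac{948482}{47277} \approx 20.062$)
$\sqrt{b - -188224} = \sqrt{\frac{948482}{47277} - -188224} = \sqrt{\frac{948482}{47277} + 188224} = \sqrt{\frac{8899614530}{47277}} = \frac{\sqrt{46749675126090}}{15759}$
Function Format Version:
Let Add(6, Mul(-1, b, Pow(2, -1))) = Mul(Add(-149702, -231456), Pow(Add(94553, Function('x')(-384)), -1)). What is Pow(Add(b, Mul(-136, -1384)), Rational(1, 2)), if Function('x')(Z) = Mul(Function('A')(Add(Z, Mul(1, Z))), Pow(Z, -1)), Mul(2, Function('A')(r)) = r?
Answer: Mul(Rational(1, 15759), Pow(46749675126090, Rational(1, 2))) ≈ 433.87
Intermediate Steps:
Function('A')(r) = Mul(Rational(1, 2), r)
Function('x')(Z) = 1 (Function('x')(Z) = Mul(Mul(Rational(1, 2), Add(Z, Mul(1, Z))), Pow(Z, -1)) = Mul(Mul(Rational(1, 2), Add(Z, Z)), Pow(Z, -1)) = Mul(Mul(Rational(1, 2), Mul(2, Z)), Pow(Z, -1)) = Mul(Z, Pow(Z, -1)) = 1)
b = Rational(948482, 47277) (b = Add(12, Mul(-2, Mul(Add(-149702, -231456), Pow(Add(94553, 1), -1)))) = Add(12, Mul(-2, Mul(-381158, Pow(94554, -1)))) = Add(12, Mul(-2, Mul(-381158, Rational(1, 94554)))) = Add(12, Mul(-2, Rational(-190579, 47277))) = Add(12, Rational(381158, 47277)) = Rational(948482, 47277) ≈ 20.062)
Pow(Add(b, Mul(-136, -1384)), Rational(1, 2)) = Pow(Add(Rational(948482, 47277), Mul(-136, -1384)), Rational(1, 2)) = Pow(Add(Rational(948482, 47277), 188224), Rational(1, 2)) = Pow(Rational(8899614530, 47277), Rational(1, 2)) = Mul(Rational(1, 15759), Pow(46749675126090, Rational(1, 2)))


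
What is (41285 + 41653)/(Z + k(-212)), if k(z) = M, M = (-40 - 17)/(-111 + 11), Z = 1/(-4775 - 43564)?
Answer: 400913998200/2755223 ≈ 1.4551e+5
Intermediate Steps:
Z = -1/48339 (Z = 1/(-48339) = -1/48339 ≈ -2.0687e-5)
M = 57/100 (M = -57/(-100) = -57*(-1/100) = 57/100 ≈ 0.57000)
k(z) = 57/100
(41285 + 41653)/(Z + k(-212)) = (41285 + 41653)/(-1/48339 + 57/100) = 82938/(2755223/4833900) = 82938*(4833900/2755223) = 400913998200/2755223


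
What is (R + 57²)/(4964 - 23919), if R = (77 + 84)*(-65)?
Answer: 7216/18955 ≈ 0.38069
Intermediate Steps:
R = -10465 (R = 161*(-65) = -10465)
(R + 57²)/(4964 - 23919) = (-10465 + 57²)/(4964 - 23919) = (-10465 + 3249)/(-18955) = -7216*(-1/18955) = 7216/18955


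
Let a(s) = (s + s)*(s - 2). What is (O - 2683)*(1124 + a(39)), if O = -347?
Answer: -12150300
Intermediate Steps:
a(s) = 2*s*(-2 + s) (a(s) = (2*s)*(-2 + s) = 2*s*(-2 + s))
(O - 2683)*(1124 + a(39)) = (-347 - 2683)*(1124 + 2*39*(-2 + 39)) = -3030*(1124 + 2*39*37) = -3030*(1124 + 2886) = -3030*4010 = -12150300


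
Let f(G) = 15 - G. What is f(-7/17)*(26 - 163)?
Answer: -35894/17 ≈ -2111.4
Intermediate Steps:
f(-7/17)*(26 - 163) = (15 - (-7)/17)*(26 - 163) = (15 - (-7)/17)*(-137) = (15 - 1*(-7/17))*(-137) = (15 + 7/17)*(-137) = (262/17)*(-137) = -35894/17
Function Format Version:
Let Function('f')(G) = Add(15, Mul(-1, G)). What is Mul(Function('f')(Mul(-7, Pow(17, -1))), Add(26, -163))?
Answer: Rational(-35894, 17) ≈ -2111.4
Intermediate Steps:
Mul(Function('f')(Mul(-7, Pow(17, -1))), Add(26, -163)) = Mul(Add(15, Mul(-1, Mul(-7, Pow(17, -1)))), Add(26, -163)) = Mul(Add(15, Mul(-1, Mul(-7, Rational(1, 17)))), -137) = Mul(Add(15, Mul(-1, Rational(-7, 17))), -137) = Mul(Add(15, Rational(7, 17)), -137) = Mul(Rational(262, 17), -137) = Rational(-35894, 17)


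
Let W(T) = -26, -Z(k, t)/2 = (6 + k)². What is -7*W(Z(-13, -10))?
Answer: 182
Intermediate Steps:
Z(k, t) = -2*(6 + k)²
-7*W(Z(-13, -10)) = -7*(-26) = 182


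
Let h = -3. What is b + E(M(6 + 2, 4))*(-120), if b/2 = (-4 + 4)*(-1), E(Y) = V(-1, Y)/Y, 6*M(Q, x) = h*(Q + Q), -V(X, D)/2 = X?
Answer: 30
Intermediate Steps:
V(X, D) = -2*X
M(Q, x) = -Q (M(Q, x) = (-3*(Q + Q))/6 = (-6*Q)/6 = -Q)
E(Y) = 2/Y (E(Y) = (-2*(-1))/Y = 2/Y)
b = 0 (b = 2*((-4 + 4)*(-1)) = 2*(0*(-1)) = 2*0 = 0)
b + E(M(6 + 2, 4))*(-120) = 0 + (2/((-(6 + 2))))*(-120) = 0 + (2/((-1*8)))*(-120) = 0 + (2/(-8))*(-120) = 0 + (2*(-1/8))*(-120) = 0 - 1/4*(-120) = 0 + 30 = 30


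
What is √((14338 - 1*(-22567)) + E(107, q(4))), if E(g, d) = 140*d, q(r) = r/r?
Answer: √37045 ≈ 192.47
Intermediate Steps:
q(r) = 1
√((14338 - 1*(-22567)) + E(107, q(4))) = √((14338 - 1*(-22567)) + 140*1) = √((14338 + 22567) + 140) = √(36905 + 140) = √37045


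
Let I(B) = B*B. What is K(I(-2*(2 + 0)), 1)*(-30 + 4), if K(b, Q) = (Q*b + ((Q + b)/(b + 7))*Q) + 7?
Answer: -14196/23 ≈ -617.22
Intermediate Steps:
I(B) = B**2
K(b, Q) = 7 + Q*b + Q*(Q + b)/(7 + b) (K(b, Q) = (Q*b + ((Q + b)/(7 + b))*Q) + 7 = (Q*b + Q*(Q + b)/(7 + b)) + 7 = 7 + Q*b + Q*(Q + b)/(7 + b))
K(I(-2*(2 + 0)), 1)*(-30 + 4) = ((49 + 1**2 + 7*(-2*(2 + 0))**2 + 1*((-2*(2 + 0))**2)**2 + 8*1*(-2*(2 + 0))**2)/(7 + (-2*(2 + 0))**2))*(-30 + 4) = ((49 + 1 + 7*(-2*2)**2 + 1*((-2*2)**2)**2 + 8*1*(-2*2)**2)/(7 + (-2*2)**2))*(-26) = ((49 + 1 + 7*(-4)**2 + 1*((-4)**2)**2 + 8*1*(-4)**2)/(7 + (-4)**2))*(-26) = ((49 + 1 + 7*16 + 1*16**2 + 8*1*16)/(7 + 16))*(-26) = ((49 + 1 + 112 + 1*256 + 128)/23)*(-26) = ((49 + 1 + 112 + 256 + 128)/23)*(-26) = ((1/23)*546)*(-26) = (546/23)*(-26) = -14196/23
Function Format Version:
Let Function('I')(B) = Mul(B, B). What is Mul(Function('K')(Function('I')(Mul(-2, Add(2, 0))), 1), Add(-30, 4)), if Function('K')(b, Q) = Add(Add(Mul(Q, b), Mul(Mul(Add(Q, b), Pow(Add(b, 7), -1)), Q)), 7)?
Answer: Rational(-14196, 23) ≈ -617.22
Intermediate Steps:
Function('I')(B) = Pow(B, 2)
Function('K')(b, Q) = Add(7, Mul(Q, b), Mul(Q, Pow(Add(7, b), -1), Add(Q, b))) (Function('K')(b, Q) = Add(Add(Mul(Q, b), Mul(Mul(Add(Q, b), Pow(Add(7, b), -1)), Q)), 7) = Add(Add(Mul(Q, b), Mul(Mul(Pow(Add(7, b), -1), Add(Q, b)), Q)), 7) = Add(Add(Mul(Q, b), Mul(Q, Pow(Add(7, b), -1), Add(Q, b))), 7) = Add(7, Mul(Q, b), Mul(Q, Pow(Add(7, b), -1), Add(Q, b))))
Mul(Function('K')(Function('I')(Mul(-2, Add(2, 0))), 1), Add(-30, 4)) = Mul(Mul(Pow(Add(7, Pow(Mul(-2, Add(2, 0)), 2)), -1), Add(49, Pow(1, 2), Mul(7, Pow(Mul(-2, Add(2, 0)), 2)), Mul(1, Pow(Pow(Mul(-2, Add(2, 0)), 2), 2)), Mul(8, 1, Pow(Mul(-2, Add(2, 0)), 2)))), Add(-30, 4)) = Mul(Mul(Pow(Add(7, Pow(Mul(-2, 2), 2)), -1), Add(49, 1, Mul(7, Pow(Mul(-2, 2), 2)), Mul(1, Pow(Pow(Mul(-2, 2), 2), 2)), Mul(8, 1, Pow(Mul(-2, 2), 2)))), -26) = Mul(Mul(Pow(Add(7, Pow(-4, 2)), -1), Add(49, 1, Mul(7, Pow(-4, 2)), Mul(1, Pow(Pow(-4, 2), 2)), Mul(8, 1, Pow(-4, 2)))), -26) = Mul(Mul(Pow(Add(7, 16), -1), Add(49, 1, Mul(7, 16), Mul(1, Pow(16, 2)), Mul(8, 1, 16))), -26) = Mul(Mul(Pow(23, -1), Add(49, 1, 112, Mul(1, 256), 128)), -26) = Mul(Mul(Rational(1, 23), Add(49, 1, 112, 256, 128)), -26) = Mul(Mul(Rational(1, 23), 546), -26) = Mul(Rational(546, 23), -26) = Rational(-14196, 23)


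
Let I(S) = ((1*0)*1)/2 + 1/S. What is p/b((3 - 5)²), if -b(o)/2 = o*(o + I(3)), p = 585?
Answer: -135/8 ≈ -16.875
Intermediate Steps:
I(S) = 1/S (I(S) = (0*1)*(½) + 1/S = 0*(½) + 1/S = 0 + 1/S = 1/S)
b(o) = -2*o*(⅓ + o) (b(o) = -2*o*(o + 1/3) = -2*o*(o + ⅓) = -2*o*(⅓ + o))
p/b((3 - 5)²) = 585/((-2*(3 - 5)²*(1 + 3*(3 - 5)²)/3)) = 585/((-⅔*(-2)²*(1 + 3*(-2)²))) = 585/((-⅔*4*(1 + 3*4))) = 585/((-⅔*4*(1 + 12))) = 585/((-⅔*4*13)) = 585/(-104/3) = 585*(-3/104) = -135/8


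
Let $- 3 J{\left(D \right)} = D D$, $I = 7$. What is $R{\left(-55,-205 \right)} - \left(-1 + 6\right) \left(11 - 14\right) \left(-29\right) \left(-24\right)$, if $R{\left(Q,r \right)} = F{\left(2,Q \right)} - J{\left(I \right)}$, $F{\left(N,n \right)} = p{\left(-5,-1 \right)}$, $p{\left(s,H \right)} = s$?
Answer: $\frac{31354}{3} \approx 10451.0$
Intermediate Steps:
$F{\left(N,n \right)} = -5$
$J{\left(D \right)} = - \frac{D^{2}}{3}$ ($J{\left(D \right)} = - \frac{D D}{3} = - \frac{D^{2}}{3}$)
$R{\left(Q,r \right)} = \frac{34}{3}$ ($R{\left(Q,r \right)} = -5 - - \frac{7^{2}}{3} = -5 - \left(- \frac{1}{3}\right) 49 = -5 - - \frac{49}{3} = -5 + \frac{49}{3} = \frac{34}{3}$)
$R{\left(-55,-205 \right)} - \left(-1 + 6\right) \left(11 - 14\right) \left(-29\right) \left(-24\right) = \frac{34}{3} - \left(-1 + 6\right) \left(11 - 14\right) \left(-29\right) \left(-24\right) = \frac{34}{3} - 5 \left(-3\right) \left(-29\right) \left(-24\right) = \frac{34}{3} - \left(-15\right) \left(-29\right) \left(-24\right) = \frac{34}{3} - 435 \left(-24\right) = \frac{34}{3} - -10440 = \frac{34}{3} + 10440 = \frac{31354}{3}$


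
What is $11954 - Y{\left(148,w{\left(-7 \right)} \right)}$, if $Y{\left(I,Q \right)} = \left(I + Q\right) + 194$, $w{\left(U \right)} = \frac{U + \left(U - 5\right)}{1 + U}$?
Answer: $\frac{69653}{6} \approx 11609.0$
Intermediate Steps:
$w{\left(U \right)} = \frac{-5 + 2 U}{1 + U}$ ($w{\left(U \right)} = \frac{U + \left(U - 5\right)}{1 + U} = \frac{U + \left(-5 + U\right)}{1 + U} = \frac{-5 + 2 U}{1 + U}$)
$Y{\left(I,Q \right)} = 194 + I + Q$
$11954 - Y{\left(148,w{\left(-7 \right)} \right)} = 11954 - \left(194 + 148 + \frac{-5 + 2 \left(-7\right)}{1 - 7}\right) = 11954 - \left(194 + 148 + \frac{-5 - 14}{-6}\right) = 11954 - \left(194 + 148 - - \frac{19}{6}\right) = 11954 - \left(194 + 148 + \frac{19}{6}\right) = 11954 - \frac{2071}{6} = \frac{69653}{6}$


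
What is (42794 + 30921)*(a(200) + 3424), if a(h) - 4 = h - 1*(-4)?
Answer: 267732880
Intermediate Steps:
a(h) = 8 + h (a(h) = 4 + (h - 1*(-4)) = 4 + (h + 4) = 4 + (4 + h) = 8 + h)
(42794 + 30921)*(a(200) + 3424) = (42794 + 30921)*((8 + 200) + 3424) = 73715*(208 + 3424) = 73715*3632 = 267732880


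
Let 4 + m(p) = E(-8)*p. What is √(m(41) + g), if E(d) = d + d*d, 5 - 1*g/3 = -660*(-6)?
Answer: I*√9573 ≈ 97.842*I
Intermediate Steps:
g = -11865 (g = 15 - (-1980)*(-6) = 15 - 3*3960 = 15 - 11880 = -11865)
E(d) = d + d²
m(p) = -4 + 56*p (m(p) = -4 + (-8*(1 - 8))*p = -4 + (-8*(-7))*p = -4 + 56*p)
√(m(41) + g) = √((-4 + 56*41) - 11865) = √((-4 + 2296) - 11865) = √(2292 - 11865) = √(-9573) = I*√9573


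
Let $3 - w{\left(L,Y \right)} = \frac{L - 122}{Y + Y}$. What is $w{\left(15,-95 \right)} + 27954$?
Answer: $\frac{5311723}{190} \approx 27956.0$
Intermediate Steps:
$w{\left(L,Y \right)} = 3 - \frac{-122 + L}{2 Y}$ ($w{\left(L,Y \right)} = 3 - \frac{L - 122}{Y + Y} = 3 - \frac{-122 + L}{2 Y}$)
$w{\left(15,-95 \right)} + 27954 = \frac{122 - 15 + 6 \left(-95\right)}{2 \left(-95\right)} + 27954 = \frac{1}{2} \left(- \frac{1}{95}\right) \left(122 - 15 - 570\right) + 27954 = \frac{1}{2} \left(- \frac{1}{95}\right) \left(-463\right) + 27954 = \frac{463}{190} + 27954 = \frac{5311723}{190}$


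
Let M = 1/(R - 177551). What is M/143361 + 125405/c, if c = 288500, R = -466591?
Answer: 1158050481817261/2664148670408700 ≈ 0.43468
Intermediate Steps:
M = -1/644142 (M = 1/(-466591 - 177551) = 1/(-644142) = -1/644142 ≈ -1.5525e-6)
M/143361 + 125405/c = -1/644142/143361 + 125405/288500 = -1/644142*1/143361 + 125405*(1/288500) = -1/92344841262 + 25081/57700 = 1158050481817261/2664148670408700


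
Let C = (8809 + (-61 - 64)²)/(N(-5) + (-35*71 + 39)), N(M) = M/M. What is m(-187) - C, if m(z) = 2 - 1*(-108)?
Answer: 293384/2445 ≈ 119.99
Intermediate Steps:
N(M) = 1
m(z) = 110 (m(z) = 2 + 108 = 110)
C = -24434/2445 (C = (8809 + (-61 - 64)²)/(1 + (-35*71 + 39)) = (8809 + (-125)²)/(1 + (-2485 + 39)) = (8809 + 15625)/(1 - 2446) = 24434/(-2445) = 24434*(-1/2445) = -24434/2445 ≈ -9.9935)
m(-187) - C = 110 - 1*(-24434/2445) = 110 + 24434/2445 = 293384/2445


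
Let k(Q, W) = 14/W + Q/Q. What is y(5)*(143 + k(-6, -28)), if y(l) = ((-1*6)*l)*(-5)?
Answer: 21525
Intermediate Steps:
k(Q, W) = 1 + 14/W (k(Q, W) = 14/W + 1 = 1 + 14/W)
y(l) = 30*l (y(l) = -6*l*(-5) = 30*l)
y(5)*(143 + k(-6, -28)) = (30*5)*(143 + (14 - 28)/(-28)) = 150*(143 - 1/28*(-14)) = 150*(143 + 1/2) = 150*(287/2) = 21525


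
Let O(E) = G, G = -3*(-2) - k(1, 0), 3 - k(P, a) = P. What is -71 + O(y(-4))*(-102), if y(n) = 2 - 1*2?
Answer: -479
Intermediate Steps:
y(n) = 0 (y(n) = 2 - 2 = 0)
k(P, a) = 3 - P
G = 4 (G = -3*(-2) - (3 - 1*1) = 6 - (3 - 1) = 6 - 1*2 = 6 - 2 = 4)
O(E) = 4
-71 + O(y(-4))*(-102) = -71 + 4*(-102) = -71 - 408 = -479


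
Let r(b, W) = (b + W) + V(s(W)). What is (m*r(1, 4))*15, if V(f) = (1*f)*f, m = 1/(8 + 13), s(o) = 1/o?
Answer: 405/112 ≈ 3.6161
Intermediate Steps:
m = 1/21 ≈ 0.047619
V(f) = f² (V(f) = f*f = f²)
r(b, W) = W + b + W⁻² (r(b, W) = (b + W) + (1/W)² = (W + b) + W⁻² = W + b + W⁻²)
(m*r(1, 4))*15 = ((4 + 1 + 4⁻²)/21)*15 = ((4 + 1 + 1/16)/21)*15 = ((1/21)*(81/16))*15 = (27/112)*15 = 405/112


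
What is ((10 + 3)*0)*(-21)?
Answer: 0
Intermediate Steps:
((10 + 3)*0)*(-21) = (13*0)*(-21) = 0*(-21) = 0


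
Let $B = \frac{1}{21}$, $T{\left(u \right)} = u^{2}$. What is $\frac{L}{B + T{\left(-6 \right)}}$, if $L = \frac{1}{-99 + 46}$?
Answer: $- \frac{21}{40121} \approx -0.00052342$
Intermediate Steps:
$B = \frac{1}{21} \approx 0.047619$
$L = - \frac{1}{53}$ ($L = \frac{1}{-53} = - \frac{1}{53} \approx -0.018868$)
$\frac{L}{B + T{\left(-6 \right)}} = - \frac{1}{53 \left(\frac{1}{21} + \left(-6\right)^{2}\right)} = - \frac{1}{53 \left(\frac{1}{21} + 36\right)} = - \frac{1}{53 \cdot \frac{757}{21}} = \left(- \frac{1}{53}\right) \frac{21}{757} = - \frac{21}{40121}$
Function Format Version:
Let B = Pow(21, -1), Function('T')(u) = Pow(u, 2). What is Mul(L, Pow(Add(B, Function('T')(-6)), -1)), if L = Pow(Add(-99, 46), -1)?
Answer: Rational(-21, 40121) ≈ -0.00052342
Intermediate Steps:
B = Rational(1, 21) ≈ 0.047619
L = Rational(-1, 53) (L = Pow(-53, -1) = Rational(-1, 53) ≈ -0.018868)
Mul(L, Pow(Add(B, Function('T')(-6)), -1)) = Mul(Rational(-1, 53), Pow(Add(Rational(1, 21), Pow(-6, 2)), -1)) = Mul(Rational(-1, 53), Pow(Add(Rational(1, 21), 36), -1)) = Mul(Rational(-1, 53), Pow(Rational(757, 21), -1)) = Mul(Rational(-1, 53), Rational(21, 757)) = Rational(-21, 40121)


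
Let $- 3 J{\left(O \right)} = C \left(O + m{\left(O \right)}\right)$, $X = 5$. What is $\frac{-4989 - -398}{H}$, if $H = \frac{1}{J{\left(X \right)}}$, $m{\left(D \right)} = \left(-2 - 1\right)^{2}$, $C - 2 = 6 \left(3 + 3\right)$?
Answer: $\frac{2442412}{3} \approx 8.1414 \cdot 10^{5}$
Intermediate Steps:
$C = 38$ ($C = 2 + 6 \left(3 + 3\right) = 2 + 6 \cdot 6 = 2 + 36 = 38$)
$m{\left(D \right)} = 9$ ($m{\left(D \right)} = \left(-3\right)^{2} = 9$)
$J{\left(O \right)} = -114 - \frac{38 O}{3}$ ($J{\left(O \right)} = - \frac{38 \left(O + 9\right)}{3} = - \frac{38 \left(9 + O\right)}{3} = - \frac{342 + 38 O}{3} = -114 - \frac{38 O}{3}$)
$H = - \frac{3}{532}$ ($H = \frac{1}{-114 - \frac{190}{3}} = \frac{1}{- \frac{532}{3}} = - \frac{3}{532} \approx -0.0056391$)
$\frac{-4989 - -398}{H} = \frac{-4989 - -398}{- \frac{3}{532}} = \left(-4989 + 398\right) \left(- \frac{532}{3}\right) = \left(-4591\right) \left(- \frac{532}{3}\right) = \frac{2442412}{3}$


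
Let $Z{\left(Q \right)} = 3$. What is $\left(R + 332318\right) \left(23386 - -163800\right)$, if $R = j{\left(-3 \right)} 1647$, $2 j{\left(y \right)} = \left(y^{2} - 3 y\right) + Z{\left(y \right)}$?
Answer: $65442378239$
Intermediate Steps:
$j{\left(y \right)} = \frac{3}{2} + \frac{y^{2}}{2} - \frac{3 y}{2}$ ($j{\left(y \right)} = \frac{\left(y^{2} - 3 y\right) + 3}{2} = \frac{3 + y^{2} - 3 y}{2} = \frac{3}{2} + \frac{y^{2}}{2} - \frac{3 y}{2}$)
$R = \frac{34587}{2}$ ($R = \left(\frac{3}{2} + \frac{\left(-3\right)^{2}}{2} - - \frac{9}{2}\right) 1647 = \left(\frac{3}{2} + \frac{1}{2} \cdot 9 + \frac{9}{2}\right) 1647 = \left(\frac{3}{2} + \frac{9}{2} + \frac{9}{2}\right) 1647 = \frac{21}{2} \cdot 1647 = \frac{34587}{2} \approx 17294.0$)
$\left(R + 332318\right) \left(23386 - -163800\right) = \left(\frac{34587}{2} + 332318\right) \left(23386 - -163800\right) = \frac{699223 \left(23386 + 163800\right)}{2} = \frac{699223}{2} \cdot 187186 = 65442378239$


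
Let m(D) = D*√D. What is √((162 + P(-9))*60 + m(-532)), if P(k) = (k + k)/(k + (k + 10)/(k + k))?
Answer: 2*√(65354850 - 7067354*I*√133)/163 ≈ 113.07 - 54.263*I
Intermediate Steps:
m(D) = D^(3/2)
P(k) = 2*k/(k + (10 + k)/(2*k)) (P(k) = (2*k)/(k + (10 + k)/((2*k))) = (2*k)/(k + (10 + k)*(1/(2*k))) = (2*k)/(k + (10 + k)/(2*k)) = 2*k/(k + (10 + k)/(2*k)))
√((162 + P(-9))*60 + m(-532)) = √((162 + 4*(-9)²/(10 - 9 + 2*(-9)²))*60 + (-532)^(3/2)) = √((162 + 4*81/(10 - 9 + 2*81))*60 - 1064*I*√133) = √((162 + 4*81/(10 - 9 + 162))*60 - 1064*I*√133) = √((162 + 4*81/163)*60 - 1064*I*√133) = √((162 + 4*81*(1/163))*60 - 1064*I*√133) = √((162 + 324/163)*60 - 1064*I*√133) = √((26730/163)*60 - 1064*I*√133) = √(1603800/163 - 1064*I*√133)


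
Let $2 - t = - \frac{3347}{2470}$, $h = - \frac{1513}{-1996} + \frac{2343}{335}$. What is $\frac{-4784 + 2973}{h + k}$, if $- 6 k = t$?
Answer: $- \frac{224327238915}{890975408} \approx -251.78$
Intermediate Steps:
$h = \frac{5183483}{668660}$ ($h = \left(-1513\right) \left(- \frac{1}{1996}\right) + 2343 \cdot \frac{1}{335} = \frac{1513}{1996} + \frac{2343}{335} = \frac{5183483}{668660} \approx 7.752$)
$t = \frac{8287}{2470}$ ($t = 2 - - \frac{3347}{2470} = 2 + \frac{3347}{2470} = \frac{8287}{2470} \approx 3.3551$)
$k = - \frac{8287}{14820}$ ($k = \left(- \frac{1}{6}\right) \frac{8287}{2470} = - \frac{8287}{14820} \approx -0.55918$)
$\frac{-4784 + 2973}{h + k} = \frac{-4784 + 2973}{\frac{5183483}{668660} - \frac{8287}{14820}} = - \frac{1811}{\frac{890975408}{123869265}} = \left(-1811\right) \frac{123869265}{890975408} = - \frac{224327238915}{890975408}$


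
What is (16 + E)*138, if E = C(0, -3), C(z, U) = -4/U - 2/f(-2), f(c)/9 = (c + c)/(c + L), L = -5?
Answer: 7015/3 ≈ 2338.3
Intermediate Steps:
f(c) = 18*c/(-5 + c) (f(c) = 9*((c + c)/(c - 5)) = 9*((2*c)/(-5 + c)) = 9*(2*c/(-5 + c)) = 18*c/(-5 + c))
C(z, U) = -7/18 - 4/U (C(z, U) = -4/U - 2/(18*(-2)/(-5 - 2)) = -4/U - 2/(18*(-2)/(-7)) = -4/U - 2/(18*(-2)*(-1/7)) = -4/U - 2/36/7 = -4/U - 2*7/36 = -4/U - 7/18 = -7/18 - 4/U)
E = 17/18 (E = -7/18 - 4/(-3) = -7/18 - 4*(-1/3) = -7/18 + 4/3 = 17/18 ≈ 0.94444)
(16 + E)*138 = (16 + 17/18)*138 = (305/18)*138 = 7015/3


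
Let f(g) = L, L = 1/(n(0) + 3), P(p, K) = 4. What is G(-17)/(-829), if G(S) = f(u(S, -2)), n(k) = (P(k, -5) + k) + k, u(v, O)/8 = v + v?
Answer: -1/5803 ≈ -0.00017232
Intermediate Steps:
u(v, O) = 16*v (u(v, O) = 8*(v + v) = 8*(2*v) = 16*v)
n(k) = 4 + 2*k (n(k) = (4 + k) + k = 4 + 2*k)
L = 1/7 (L = 1/((4 + 2*0) + 3) = 1/((4 + 0) + 3) = 1/(4 + 3) = 1/7 ≈ 0.14286)
f(g) = 1/7
G(S) = 1/7
G(-17)/(-829) = (1/7)/(-829) = (1/7)*(-1/829) = -1/5803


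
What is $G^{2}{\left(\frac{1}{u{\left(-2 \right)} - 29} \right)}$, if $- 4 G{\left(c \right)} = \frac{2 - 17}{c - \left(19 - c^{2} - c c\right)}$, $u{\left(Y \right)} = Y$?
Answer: $\frac{23088025}{594579456} \approx 0.038831$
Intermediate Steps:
$G{\left(c \right)} = \frac{15}{4 \left(-19 + c + 2 c^{2}\right)}$ ($G{\left(c \right)} = - \frac{\left(2 - 17\right) \frac{1}{c - \left(19 - c^{2} - c c\right)}}{4} = - \frac{\left(-15\right) \frac{1}{c + \left(\left(c^{2} + c^{2}\right) - 19\right)}}{4} = - \frac{\left(-15\right) \frac{1}{c + \left(2 c^{2} - 19\right)}}{4} = - \frac{\left(-15\right) \frac{1}{c + \left(-19 + 2 c^{2}\right)}}{4} = - \frac{\left(-15\right) \frac{1}{-19 + c + 2 c^{2}}}{4} = \frac{15}{4 \left(-19 + c + 2 c^{2}\right)}$)
$G^{2}{\left(\frac{1}{u{\left(-2 \right)} - 29} \right)} = \left(\frac{15}{4 \left(-19 + \frac{1}{-2 - 29} + 2 \left(\frac{1}{-2 - 29}\right)^{2}\right)}\right)^{2} = \left(\frac{15}{4 \left(-19 + \frac{1}{-31} + 2 \left(\frac{1}{-31}\right)^{2}\right)}\right)^{2} = \left(\frac{15}{4 \left(-19 - \frac{1}{31} + 2 \left(- \frac{1}{31}\right)^{2}\right)}\right)^{2} = \left(\frac{15}{4 \left(-19 - \frac{1}{31} + 2 \cdot \frac{1}{961}\right)}\right)^{2} = \left(\frac{15}{4 \left(-19 - \frac{1}{31} + \frac{2}{961}\right)}\right)^{2} = \left(\frac{15}{4 \left(- \frac{18288}{961}\right)}\right)^{2} = \left(\frac{15}{4} \left(- \frac{961}{18288}\right)\right)^{2} = \left(- \frac{4805}{24384}\right)^{2} = \frac{23088025}{594579456}$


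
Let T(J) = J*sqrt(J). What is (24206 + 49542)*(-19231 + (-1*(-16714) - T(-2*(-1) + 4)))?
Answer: -185623716 - 442488*sqrt(6) ≈ -1.8671e+8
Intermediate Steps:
T(J) = J**(3/2)
(24206 + 49542)*(-19231 + (-1*(-16714) - T(-2*(-1) + 4))) = (24206 + 49542)*(-19231 + (-1*(-16714) - (-2*(-1) + 4)**(3/2))) = 73748*(-19231 + (16714 - (2 + 4)**(3/2))) = 73748*(-19231 + (16714 - 6**(3/2))) = 73748*(-19231 + (16714 - 6*sqrt(6))) = 73748*(-2517 - 6*sqrt(6)) = -185623716 - 442488*sqrt(6)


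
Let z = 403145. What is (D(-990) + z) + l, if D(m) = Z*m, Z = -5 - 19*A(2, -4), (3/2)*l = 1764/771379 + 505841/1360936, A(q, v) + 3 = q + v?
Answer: 70646550460595009/224956596588 ≈ 3.1405e+5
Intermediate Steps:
A(q, v) = -3 + q + v (A(q, v) = -3 + (q + v) = -3 + q + v)
l = 56085116549/224956596588 (l = 2*(1764/771379 + 505841/1360936)/3 = 2*(1764*(1/771379) + 505841*(1/1360936))/3 = 2*(252/110197 + 505841/1360936)/3 = (2/3)*(56085116549/149971064392) = 56085116549/224956596588 ≈ 0.24932)
Z = 90 (Z = -5 - 19*(-3 + 2 - 4) = -5 - 19*(-5) = -5 + 95 = 90)
D(m) = 90*m
(D(-990) + z) + l = (90*(-990) + 403145) + 56085116549/224956596588 = (-89100 + 403145) + 56085116549/224956596588 = 314045 + 56085116549/224956596588 = 70646550460595009/224956596588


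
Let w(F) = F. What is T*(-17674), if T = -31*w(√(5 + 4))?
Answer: 1643682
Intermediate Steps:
T = -93 (T = -31*√(5 + 4) = -31*√9 = -31*3 = -93)
T*(-17674) = -93*(-17674) = 1643682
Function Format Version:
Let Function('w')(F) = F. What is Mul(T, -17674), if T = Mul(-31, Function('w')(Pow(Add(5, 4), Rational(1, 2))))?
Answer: 1643682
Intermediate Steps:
T = -93 (T = Mul(-31, Pow(Add(5, 4), Rational(1, 2))) = Mul(-31, Pow(9, Rational(1, 2))) = Mul(-31, 3) = -93)
Mul(T, -17674) = Mul(-93, -17674) = 1643682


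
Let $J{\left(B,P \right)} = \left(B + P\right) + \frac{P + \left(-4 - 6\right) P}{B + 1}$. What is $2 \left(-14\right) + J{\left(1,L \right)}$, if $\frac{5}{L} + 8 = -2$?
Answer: $- \frac{101}{4} \approx -25.25$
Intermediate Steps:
$L = - \frac{1}{2}$ ($L = \frac{5}{-8 - 2} = \frac{5}{-10} = 5 \left(- \frac{1}{10}\right) = - \frac{1}{2} \approx -0.5$)
$J{\left(B,P \right)} = B + P - \frac{9 P}{1 + B}$ ($J{\left(B,P \right)} = \left(B + P\right) + \frac{P + \left(-4 - 6\right) P}{1 + B} = \left(B + P\right) + \frac{P - 10 P}{1 + B} = \left(B + P\right) + \frac{\left(-9\right) P}{1 + B} = \left(B + P\right) - \frac{9 P}{1 + B} = B + P - \frac{9 P}{1 + B}$)
$2 \left(-14\right) + J{\left(1,L \right)} = 2 \left(-14\right) + \frac{1 + 1^{2} - -4 + 1 \left(- \frac{1}{2}\right)}{1 + 1} = -28 + \frac{1 + 1 + 4 - \frac{1}{2}}{2} = -28 + \frac{1}{2} \cdot \frac{11}{2} = -28 + \frac{11}{4} = - \frac{101}{4}$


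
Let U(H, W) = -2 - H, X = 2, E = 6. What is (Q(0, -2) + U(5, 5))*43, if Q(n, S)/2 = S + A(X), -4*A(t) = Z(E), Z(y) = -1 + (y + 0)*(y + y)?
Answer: -3999/2 ≈ -1999.5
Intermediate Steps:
Z(y) = -1 + 2*y**2 (Z(y) = -1 + y*(2*y) = -1 + 2*y**2)
A(t) = -71/4 (A(t) = -(-1 + 2*6**2)/4 = -(-1 + 2*36)/4 = -(-1 + 72)/4 = -1/4*71 = -71/4)
Q(n, S) = -71/2 + 2*S (Q(n, S) = 2*(S - 71/4) = 2*(-71/4 + S) = -71/2 + 2*S)
(Q(0, -2) + U(5, 5))*43 = ((-71/2 + 2*(-2)) + (-2 - 1*5))*43 = ((-71/2 - 4) + (-2 - 5))*43 = (-79/2 - 7)*43 = -93/2*43 = -3999/2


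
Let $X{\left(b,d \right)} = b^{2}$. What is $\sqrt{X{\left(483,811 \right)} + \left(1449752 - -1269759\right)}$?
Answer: $20 \sqrt{7382} \approx 1718.4$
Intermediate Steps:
$\sqrt{X{\left(483,811 \right)} + \left(1449752 - -1269759\right)} = \sqrt{483^{2} + \left(1449752 - -1269759\right)} = \sqrt{233289 + \left(1449752 + 1269759\right)} = \sqrt{233289 + 2719511} = \sqrt{2952800} = 20 \sqrt{7382}$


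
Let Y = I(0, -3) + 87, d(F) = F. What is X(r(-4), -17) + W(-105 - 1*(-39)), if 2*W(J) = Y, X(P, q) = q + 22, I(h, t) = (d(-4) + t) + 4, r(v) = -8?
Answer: 47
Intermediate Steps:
I(h, t) = t (I(h, t) = (-4 + t) + 4 = t)
X(P, q) = 22 + q
Y = 84 (Y = -3 + 87 = 84)
W(J) = 42 (W(J) = (½)*84 = 42)
X(r(-4), -17) + W(-105 - 1*(-39)) = (22 - 17) + 42 = 5 + 42 = 47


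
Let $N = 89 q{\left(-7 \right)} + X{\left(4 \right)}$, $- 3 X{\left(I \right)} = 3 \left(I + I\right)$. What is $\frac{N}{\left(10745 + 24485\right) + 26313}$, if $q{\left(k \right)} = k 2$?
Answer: $- \frac{1254}{61543} \approx -0.020376$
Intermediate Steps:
$X{\left(I \right)} = - 2 I$ ($X{\left(I \right)} = - \frac{3 \left(I + I\right)}{3} = - \frac{3 \cdot 2 I}{3} = - \frac{6 I}{3} = - 2 I$)
$q{\left(k \right)} = 2 k$
$N = -1254$ ($N = 89 \cdot 2 \left(-7\right) - 8 = 89 \left(-14\right) - 8 = -1246 - 8 = -1254$)
$\frac{N}{\left(10745 + 24485\right) + 26313} = - \frac{1254}{\left(10745 + 24485\right) + 26313} = - \frac{1254}{35230 + 26313} = - \frac{1254}{61543}$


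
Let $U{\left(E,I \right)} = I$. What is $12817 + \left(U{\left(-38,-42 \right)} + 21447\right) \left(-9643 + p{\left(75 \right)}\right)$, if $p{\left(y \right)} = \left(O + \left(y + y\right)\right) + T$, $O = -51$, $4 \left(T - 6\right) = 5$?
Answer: $- \frac{816485267}{4} \approx -2.0412 \cdot 10^{8}$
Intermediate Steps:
$T = \frac{29}{4}$ ($T = 6 + \frac{1}{4} \cdot 5 = 6 + \frac{5}{4} = \frac{29}{4} \approx 7.25$)
$p{\left(y \right)} = - \frac{175}{4} + 2 y$ ($p{\left(y \right)} = \left(-51 + \left(y + y\right)\right) + \frac{29}{4} = \left(-51 + 2 y\right) + \frac{29}{4} = - \frac{175}{4} + 2 y$)
$12817 + \left(U{\left(-38,-42 \right)} + 21447\right) \left(-9643 + p{\left(75 \right)}\right) = 12817 + \left(-42 + 21447\right) \left(-9643 + \left(- \frac{175}{4} + 2 \cdot 75\right)\right) = 12817 + 21405 \left(-9643 + \left(- \frac{175}{4} + 150\right)\right) = 12817 + 21405 \left(-9643 + \frac{425}{4}\right) = 12817 + 21405 \left(- \frac{38147}{4}\right) = 12817 - \frac{816536535}{4} = - \frac{816485267}{4}$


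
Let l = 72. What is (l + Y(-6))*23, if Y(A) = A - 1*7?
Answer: 1357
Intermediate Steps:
Y(A) = -7 + A (Y(A) = A - 7 = -7 + A)
(l + Y(-6))*23 = (72 + (-7 - 6))*23 = (72 - 13)*23 = 59*23 = 1357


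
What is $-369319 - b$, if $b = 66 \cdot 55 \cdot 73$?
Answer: $-634309$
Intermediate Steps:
$b = 264990$ ($b = 3630 \cdot 73 = 264990$)
$-369319 - b = -369319 - 264990 = -634309$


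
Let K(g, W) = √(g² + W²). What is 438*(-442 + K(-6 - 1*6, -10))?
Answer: -193596 + 876*√61 ≈ -1.8675e+5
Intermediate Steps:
K(g, W) = √(W² + g²)
438*(-442 + K(-6 - 1*6, -10)) = 438*(-442 + √((-10)² + (-6 - 1*6)²)) = 438*(-442 + √(100 + (-6 - 6)²)) = 438*(-442 + √(100 + (-12)²)) = 438*(-442 + √(100 + 144)) = 438*(-442 + √244) = 438*(-442 + 2*√61) = -193596 + 876*√61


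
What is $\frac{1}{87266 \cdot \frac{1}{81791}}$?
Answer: $\frac{81791}{87266} \approx 0.93726$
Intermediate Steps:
$\frac{1}{87266 \cdot \frac{1}{81791}} = \frac{1}{\frac{87266}{81791}} = \frac{81791}{87266}$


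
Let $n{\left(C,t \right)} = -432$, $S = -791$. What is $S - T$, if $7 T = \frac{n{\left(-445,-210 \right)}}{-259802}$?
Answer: $- \frac{719262053}{909307} \approx -791.0$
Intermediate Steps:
$T = \frac{216}{909307}$ ($T = \frac{\left(-432\right) \frac{1}{-259802}}{7} = \frac{\left(-432\right) \left(- \frac{1}{259802}\right)}{7} = \frac{1}{7} \cdot \frac{216}{129901} = \frac{216}{909307} \approx 0.00023754$)
$S - T = -791 - \frac{216}{909307} = - \frac{719262053}{909307}$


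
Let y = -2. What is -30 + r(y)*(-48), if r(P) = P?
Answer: 66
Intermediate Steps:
-30 + r(y)*(-48) = -30 - 2*(-48) = -30 + 96 = 66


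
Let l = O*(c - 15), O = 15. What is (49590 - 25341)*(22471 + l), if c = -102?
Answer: 502342284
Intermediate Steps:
l = -1755 (l = 15*(-102 - 15) = 15*(-117) = -1755)
(49590 - 25341)*(22471 + l) = (49590 - 25341)*(22471 - 1755) = 24249*20716 = 502342284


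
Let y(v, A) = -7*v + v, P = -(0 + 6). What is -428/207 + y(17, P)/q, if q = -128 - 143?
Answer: -94874/56097 ≈ -1.6912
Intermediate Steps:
P = -6 (P = -1*6 = -6)
y(v, A) = -6*v
q = -271
-428/207 + y(17, P)/q = -428/207 - 6*17/(-271) = -428*1/207 - 102*(-1/271) = -428/207 + 102/271 = -94874/56097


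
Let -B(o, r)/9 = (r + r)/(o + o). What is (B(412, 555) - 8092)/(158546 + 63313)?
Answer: -3338899/91405908 ≈ -0.036528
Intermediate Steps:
B(o, r) = -9*r/o (B(o, r) = -9*(r + r)/(o + o) = -9*2*r/(2*o) = -9*2*r*1/(2*o) = -9*r/o)
(B(412, 555) - 8092)/(158546 + 63313) = (-9*555/412 - 8092)/(158546 + 63313) = (-9*555*1/412 - 8092)/221859 = (-4995/412 - 8092)*(1/221859) = -3338899/412*1/221859 = -3338899/91405908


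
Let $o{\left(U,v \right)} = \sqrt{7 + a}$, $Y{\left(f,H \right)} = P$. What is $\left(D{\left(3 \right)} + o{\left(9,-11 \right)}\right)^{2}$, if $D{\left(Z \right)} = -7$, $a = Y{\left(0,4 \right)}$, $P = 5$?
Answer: $61 - 28 \sqrt{3} \approx 12.503$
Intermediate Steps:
$Y{\left(f,H \right)} = 5$
$a = 5$
$o{\left(U,v \right)} = 2 \sqrt{3}$ ($o{\left(U,v \right)} = \sqrt{7 + 5} = \sqrt{12} = 2 \sqrt{3}$)
$\left(D{\left(3 \right)} + o{\left(9,-11 \right)}\right)^{2} = \left(-7 + 2 \sqrt{3}\right)^{2}$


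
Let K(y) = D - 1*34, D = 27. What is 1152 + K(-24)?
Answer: 1145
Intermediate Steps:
K(y) = -7 (K(y) = 27 - 1*34 = 27 - 34 = -7)
1152 + K(-24) = 1152 - 7 = 1145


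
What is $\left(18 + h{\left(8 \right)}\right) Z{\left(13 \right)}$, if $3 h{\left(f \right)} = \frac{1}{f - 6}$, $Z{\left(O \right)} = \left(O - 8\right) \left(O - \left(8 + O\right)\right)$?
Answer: $- \frac{2180}{3} \approx -726.67$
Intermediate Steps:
$Z{\left(O \right)} = 64 - 8 O$ ($Z{\left(O \right)} = \left(-8 + O\right) \left(-8\right) = 64 - 8 O$)
$h{\left(f \right)} = \frac{1}{3 \left(-6 + f\right)}$ ($h{\left(f \right)} = \frac{1}{3 \left(f - 6\right)} = \frac{1}{3 \left(-6 + f\right)}$)
$\left(18 + h{\left(8 \right)}\right) Z{\left(13 \right)} = \left(18 + \frac{1}{3 \left(-6 + 8\right)}\right) \left(64 - 104\right) = \left(18 + \frac{1}{3 \cdot 2}\right) \left(64 - 104\right) = \left(18 + \frac{1}{3} \cdot \frac{1}{2}\right) \left(-40\right) = \left(18 + \frac{1}{6}\right) \left(-40\right) = \frac{109}{6} \left(-40\right) = - \frac{2180}{3}$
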